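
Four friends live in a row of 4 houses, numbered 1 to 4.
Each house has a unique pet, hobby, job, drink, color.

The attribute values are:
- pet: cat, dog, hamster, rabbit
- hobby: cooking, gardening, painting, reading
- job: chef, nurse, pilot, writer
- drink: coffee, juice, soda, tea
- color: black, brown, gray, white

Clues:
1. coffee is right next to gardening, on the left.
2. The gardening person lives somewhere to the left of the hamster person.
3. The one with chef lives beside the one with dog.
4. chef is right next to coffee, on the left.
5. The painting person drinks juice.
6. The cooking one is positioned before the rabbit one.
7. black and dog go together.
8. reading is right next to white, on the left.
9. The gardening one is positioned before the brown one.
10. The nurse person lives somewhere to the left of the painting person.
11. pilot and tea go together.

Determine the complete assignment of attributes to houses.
Solution:

House | Pet | Hobby | Job | Drink | Color
-----------------------------------------
  1   | cat | cooking | chef | soda | gray
  2   | dog | reading | nurse | coffee | black
  3   | rabbit | gardening | pilot | tea | white
  4   | hamster | painting | writer | juice | brown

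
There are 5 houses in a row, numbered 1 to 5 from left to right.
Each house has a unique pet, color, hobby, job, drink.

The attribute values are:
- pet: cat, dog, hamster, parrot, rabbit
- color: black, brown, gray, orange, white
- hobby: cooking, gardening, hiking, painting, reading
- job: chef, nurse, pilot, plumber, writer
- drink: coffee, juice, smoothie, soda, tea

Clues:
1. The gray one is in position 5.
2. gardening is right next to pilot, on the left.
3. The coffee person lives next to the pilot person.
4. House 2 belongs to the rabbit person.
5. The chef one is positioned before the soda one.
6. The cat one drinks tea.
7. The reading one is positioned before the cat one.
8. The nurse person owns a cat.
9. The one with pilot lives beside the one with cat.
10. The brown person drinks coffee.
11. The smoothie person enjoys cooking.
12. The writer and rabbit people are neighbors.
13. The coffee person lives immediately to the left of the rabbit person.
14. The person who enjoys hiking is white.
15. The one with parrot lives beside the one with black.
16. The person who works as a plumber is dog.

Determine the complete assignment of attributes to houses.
Solution:

House | Pet | Color | Hobby | Job | Drink
-----------------------------------------
  1   | parrot | brown | gardening | writer | coffee
  2   | rabbit | black | reading | pilot | juice
  3   | cat | white | hiking | nurse | tea
  4   | hamster | orange | cooking | chef | smoothie
  5   | dog | gray | painting | plumber | soda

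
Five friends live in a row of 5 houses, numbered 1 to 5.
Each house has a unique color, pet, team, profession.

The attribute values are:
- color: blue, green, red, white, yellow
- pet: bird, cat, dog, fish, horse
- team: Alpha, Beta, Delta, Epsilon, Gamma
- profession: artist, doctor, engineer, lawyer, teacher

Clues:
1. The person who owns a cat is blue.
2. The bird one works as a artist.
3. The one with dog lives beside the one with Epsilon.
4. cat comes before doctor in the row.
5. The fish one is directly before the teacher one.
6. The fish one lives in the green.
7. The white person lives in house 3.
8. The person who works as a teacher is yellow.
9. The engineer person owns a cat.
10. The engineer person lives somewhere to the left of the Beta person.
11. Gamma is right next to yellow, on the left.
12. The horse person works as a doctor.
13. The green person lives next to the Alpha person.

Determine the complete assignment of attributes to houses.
Solution:

House | Color | Pet | Team | Profession
---------------------------------------
  1   | green | fish | Gamma | lawyer
  2   | yellow | dog | Alpha | teacher
  3   | white | bird | Epsilon | artist
  4   | blue | cat | Delta | engineer
  5   | red | horse | Beta | doctor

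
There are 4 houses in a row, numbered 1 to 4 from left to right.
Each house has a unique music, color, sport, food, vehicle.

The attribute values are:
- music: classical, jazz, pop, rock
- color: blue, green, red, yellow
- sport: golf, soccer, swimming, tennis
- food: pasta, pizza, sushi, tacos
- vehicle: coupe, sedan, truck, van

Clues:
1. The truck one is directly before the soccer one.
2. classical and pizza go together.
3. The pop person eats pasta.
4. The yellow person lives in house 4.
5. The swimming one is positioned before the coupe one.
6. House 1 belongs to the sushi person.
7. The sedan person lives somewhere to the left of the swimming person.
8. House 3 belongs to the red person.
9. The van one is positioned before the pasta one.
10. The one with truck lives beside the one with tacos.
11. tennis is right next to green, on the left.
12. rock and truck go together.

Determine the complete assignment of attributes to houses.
Solution:

House | Music | Color | Sport | Food | Vehicle
----------------------------------------------
  1   | rock | blue | tennis | sushi | truck
  2   | jazz | green | soccer | tacos | sedan
  3   | classical | red | swimming | pizza | van
  4   | pop | yellow | golf | pasta | coupe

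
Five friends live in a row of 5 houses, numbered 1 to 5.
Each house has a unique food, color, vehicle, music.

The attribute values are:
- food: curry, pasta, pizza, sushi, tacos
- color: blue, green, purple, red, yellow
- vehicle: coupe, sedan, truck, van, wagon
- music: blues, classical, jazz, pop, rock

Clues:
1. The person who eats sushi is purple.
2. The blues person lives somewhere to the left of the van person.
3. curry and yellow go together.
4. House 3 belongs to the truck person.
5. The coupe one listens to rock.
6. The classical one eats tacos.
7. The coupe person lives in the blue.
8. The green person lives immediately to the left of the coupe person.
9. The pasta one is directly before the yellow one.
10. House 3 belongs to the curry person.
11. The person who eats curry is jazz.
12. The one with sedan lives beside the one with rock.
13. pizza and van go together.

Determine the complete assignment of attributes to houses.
Solution:

House | Food | Color | Vehicle | Music
--------------------------------------
  1   | tacos | green | sedan | classical
  2   | pasta | blue | coupe | rock
  3   | curry | yellow | truck | jazz
  4   | sushi | purple | wagon | blues
  5   | pizza | red | van | pop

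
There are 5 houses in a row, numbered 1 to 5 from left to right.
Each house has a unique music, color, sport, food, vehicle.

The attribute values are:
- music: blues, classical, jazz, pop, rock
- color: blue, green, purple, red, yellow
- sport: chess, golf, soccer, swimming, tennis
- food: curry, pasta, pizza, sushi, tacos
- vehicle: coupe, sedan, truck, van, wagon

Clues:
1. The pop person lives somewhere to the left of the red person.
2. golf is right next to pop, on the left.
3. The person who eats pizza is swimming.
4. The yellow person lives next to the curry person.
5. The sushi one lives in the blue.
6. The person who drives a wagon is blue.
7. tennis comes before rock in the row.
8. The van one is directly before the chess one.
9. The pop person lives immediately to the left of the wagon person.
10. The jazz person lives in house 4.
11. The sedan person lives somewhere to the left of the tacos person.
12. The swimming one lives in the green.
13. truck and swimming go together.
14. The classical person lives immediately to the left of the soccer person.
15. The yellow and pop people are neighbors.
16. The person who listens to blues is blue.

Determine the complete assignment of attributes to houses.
Solution:

House | Music | Color | Sport | Food | Vehicle
----------------------------------------------
  1   | classical | yellow | golf | pasta | sedan
  2   | pop | purple | soccer | curry | van
  3   | blues | blue | chess | sushi | wagon
  4   | jazz | red | tennis | tacos | coupe
  5   | rock | green | swimming | pizza | truck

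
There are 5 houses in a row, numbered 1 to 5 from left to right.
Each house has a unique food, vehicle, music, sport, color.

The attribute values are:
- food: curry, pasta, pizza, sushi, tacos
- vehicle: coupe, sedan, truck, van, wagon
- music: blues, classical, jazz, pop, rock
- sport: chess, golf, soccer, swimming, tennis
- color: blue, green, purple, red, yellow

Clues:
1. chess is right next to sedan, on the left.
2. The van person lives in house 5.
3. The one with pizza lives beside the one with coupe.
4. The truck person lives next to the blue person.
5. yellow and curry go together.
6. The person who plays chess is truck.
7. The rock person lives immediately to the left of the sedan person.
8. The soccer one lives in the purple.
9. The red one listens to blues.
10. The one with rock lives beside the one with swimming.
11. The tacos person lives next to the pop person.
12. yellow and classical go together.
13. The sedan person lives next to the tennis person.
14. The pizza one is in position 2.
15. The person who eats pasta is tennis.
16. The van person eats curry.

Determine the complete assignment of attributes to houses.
Solution:

House | Food | Vehicle | Music | Sport | Color
----------------------------------------------
  1   | tacos | truck | rock | chess | green
  2   | pizza | sedan | pop | swimming | blue
  3   | pasta | coupe | blues | tennis | red
  4   | sushi | wagon | jazz | soccer | purple
  5   | curry | van | classical | golf | yellow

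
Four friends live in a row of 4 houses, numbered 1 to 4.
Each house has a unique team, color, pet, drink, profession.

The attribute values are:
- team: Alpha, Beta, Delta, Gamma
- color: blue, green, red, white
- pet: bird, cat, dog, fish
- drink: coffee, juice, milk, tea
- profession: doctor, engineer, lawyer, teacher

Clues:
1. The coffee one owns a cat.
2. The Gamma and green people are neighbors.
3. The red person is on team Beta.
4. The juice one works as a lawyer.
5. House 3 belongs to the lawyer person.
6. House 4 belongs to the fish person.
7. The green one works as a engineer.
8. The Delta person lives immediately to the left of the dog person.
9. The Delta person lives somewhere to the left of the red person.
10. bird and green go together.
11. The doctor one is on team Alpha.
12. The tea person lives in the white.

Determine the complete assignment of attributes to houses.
Solution:

House | Team | Color | Pet | Drink | Profession
-----------------------------------------------
  1   | Gamma | blue | cat | coffee | teacher
  2   | Delta | green | bird | milk | engineer
  3   | Beta | red | dog | juice | lawyer
  4   | Alpha | white | fish | tea | doctor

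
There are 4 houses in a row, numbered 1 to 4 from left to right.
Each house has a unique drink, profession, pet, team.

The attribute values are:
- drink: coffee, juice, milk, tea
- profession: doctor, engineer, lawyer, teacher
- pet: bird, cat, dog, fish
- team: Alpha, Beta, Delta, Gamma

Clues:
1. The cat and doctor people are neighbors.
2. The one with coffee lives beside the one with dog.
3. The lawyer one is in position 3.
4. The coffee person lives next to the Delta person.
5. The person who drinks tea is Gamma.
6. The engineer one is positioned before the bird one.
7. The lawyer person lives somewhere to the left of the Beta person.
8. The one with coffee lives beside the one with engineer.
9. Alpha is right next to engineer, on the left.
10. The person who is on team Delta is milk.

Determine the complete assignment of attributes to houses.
Solution:

House | Drink | Profession | Pet | Team
---------------------------------------
  1   | coffee | teacher | fish | Alpha
  2   | milk | engineer | dog | Delta
  3   | tea | lawyer | cat | Gamma
  4   | juice | doctor | bird | Beta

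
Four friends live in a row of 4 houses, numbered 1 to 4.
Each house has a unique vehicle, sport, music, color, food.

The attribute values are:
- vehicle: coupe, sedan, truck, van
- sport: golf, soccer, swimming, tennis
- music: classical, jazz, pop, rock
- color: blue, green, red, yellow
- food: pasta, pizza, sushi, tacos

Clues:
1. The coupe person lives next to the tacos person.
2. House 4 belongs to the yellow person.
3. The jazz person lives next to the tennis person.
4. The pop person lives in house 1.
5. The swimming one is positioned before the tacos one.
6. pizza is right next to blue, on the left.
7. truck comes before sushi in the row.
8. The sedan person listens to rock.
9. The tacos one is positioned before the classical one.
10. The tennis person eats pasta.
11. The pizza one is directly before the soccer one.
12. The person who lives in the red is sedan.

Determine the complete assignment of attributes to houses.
Solution:

House | Vehicle | Sport | Music | Color | Food
----------------------------------------------
  1   | coupe | swimming | pop | green | pizza
  2   | truck | soccer | jazz | blue | tacos
  3   | sedan | tennis | rock | red | pasta
  4   | van | golf | classical | yellow | sushi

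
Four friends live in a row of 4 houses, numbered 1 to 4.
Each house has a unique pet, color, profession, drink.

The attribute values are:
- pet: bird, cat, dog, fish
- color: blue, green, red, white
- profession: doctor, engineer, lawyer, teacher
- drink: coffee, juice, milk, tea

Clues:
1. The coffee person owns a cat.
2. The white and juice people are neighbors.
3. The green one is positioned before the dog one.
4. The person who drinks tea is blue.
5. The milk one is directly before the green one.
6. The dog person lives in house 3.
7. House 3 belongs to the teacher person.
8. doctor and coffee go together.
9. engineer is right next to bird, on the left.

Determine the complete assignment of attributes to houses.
Solution:

House | Pet | Color | Profession | Drink
----------------------------------------
  1   | fish | white | engineer | milk
  2   | bird | green | lawyer | juice
  3   | dog | blue | teacher | tea
  4   | cat | red | doctor | coffee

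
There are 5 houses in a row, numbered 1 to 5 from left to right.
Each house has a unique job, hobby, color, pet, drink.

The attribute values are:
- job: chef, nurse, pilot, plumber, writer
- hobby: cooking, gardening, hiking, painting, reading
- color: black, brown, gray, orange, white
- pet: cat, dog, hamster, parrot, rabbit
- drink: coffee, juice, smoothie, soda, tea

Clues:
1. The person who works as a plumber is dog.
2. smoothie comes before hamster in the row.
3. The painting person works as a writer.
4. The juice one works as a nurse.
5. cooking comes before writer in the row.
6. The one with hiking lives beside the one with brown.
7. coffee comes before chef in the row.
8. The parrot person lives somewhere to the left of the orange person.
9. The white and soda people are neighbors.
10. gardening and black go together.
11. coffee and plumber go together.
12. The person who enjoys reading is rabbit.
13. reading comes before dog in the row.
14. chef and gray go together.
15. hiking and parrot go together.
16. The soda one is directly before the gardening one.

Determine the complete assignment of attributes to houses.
Solution:

House | Job | Hobby | Color | Pet | Drink
-----------------------------------------
  1   | nurse | hiking | white | parrot | juice
  2   | pilot | reading | brown | rabbit | soda
  3   | plumber | gardening | black | dog | coffee
  4   | chef | cooking | gray | cat | smoothie
  5   | writer | painting | orange | hamster | tea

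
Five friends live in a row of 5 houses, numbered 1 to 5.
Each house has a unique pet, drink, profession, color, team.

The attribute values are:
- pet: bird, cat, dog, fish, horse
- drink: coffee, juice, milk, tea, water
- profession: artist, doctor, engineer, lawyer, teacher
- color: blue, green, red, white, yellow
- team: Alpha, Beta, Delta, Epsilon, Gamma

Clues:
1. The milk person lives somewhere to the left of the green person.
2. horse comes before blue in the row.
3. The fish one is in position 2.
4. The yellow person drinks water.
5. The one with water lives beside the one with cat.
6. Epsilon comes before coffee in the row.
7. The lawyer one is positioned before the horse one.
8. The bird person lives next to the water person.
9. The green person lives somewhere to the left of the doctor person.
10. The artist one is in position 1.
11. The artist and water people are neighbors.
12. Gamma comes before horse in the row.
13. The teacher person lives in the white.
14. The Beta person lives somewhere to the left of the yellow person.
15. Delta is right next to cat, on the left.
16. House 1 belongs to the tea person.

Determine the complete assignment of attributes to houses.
Solution:

House | Pet | Drink | Profession | Color | Team
-----------------------------------------------
  1   | bird | tea | artist | red | Beta
  2   | fish | water | lawyer | yellow | Delta
  3   | cat | milk | teacher | white | Gamma
  4   | horse | juice | engineer | green | Epsilon
  5   | dog | coffee | doctor | blue | Alpha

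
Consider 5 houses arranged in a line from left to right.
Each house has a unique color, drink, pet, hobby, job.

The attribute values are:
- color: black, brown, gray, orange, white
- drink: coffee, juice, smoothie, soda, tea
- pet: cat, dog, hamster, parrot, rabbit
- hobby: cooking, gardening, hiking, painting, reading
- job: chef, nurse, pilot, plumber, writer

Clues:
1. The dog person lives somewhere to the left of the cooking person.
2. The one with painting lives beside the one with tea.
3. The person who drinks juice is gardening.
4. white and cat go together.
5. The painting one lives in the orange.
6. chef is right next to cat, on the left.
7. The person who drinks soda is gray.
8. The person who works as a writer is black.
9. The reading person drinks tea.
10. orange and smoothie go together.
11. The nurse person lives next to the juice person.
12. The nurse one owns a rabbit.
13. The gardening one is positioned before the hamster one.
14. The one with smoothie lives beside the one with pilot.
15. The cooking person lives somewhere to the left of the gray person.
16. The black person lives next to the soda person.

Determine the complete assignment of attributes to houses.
Solution:

House | Color | Drink | Pet | Hobby | Job
-----------------------------------------
  1   | orange | smoothie | dog | painting | chef
  2   | white | tea | cat | reading | pilot
  3   | brown | coffee | rabbit | cooking | nurse
  4   | black | juice | parrot | gardening | writer
  5   | gray | soda | hamster | hiking | plumber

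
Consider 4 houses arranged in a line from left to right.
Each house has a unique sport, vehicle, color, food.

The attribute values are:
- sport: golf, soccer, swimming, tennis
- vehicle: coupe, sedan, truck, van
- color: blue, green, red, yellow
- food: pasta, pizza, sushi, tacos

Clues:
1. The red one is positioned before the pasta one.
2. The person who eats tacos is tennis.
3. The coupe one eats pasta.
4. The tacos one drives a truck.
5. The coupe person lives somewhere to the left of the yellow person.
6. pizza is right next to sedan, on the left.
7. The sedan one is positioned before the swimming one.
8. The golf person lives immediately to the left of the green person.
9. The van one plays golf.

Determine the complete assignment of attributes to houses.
Solution:

House | Sport | Vehicle | Color | Food
--------------------------------------
  1   | golf | van | red | pizza
  2   | soccer | sedan | green | sushi
  3   | swimming | coupe | blue | pasta
  4   | tennis | truck | yellow | tacos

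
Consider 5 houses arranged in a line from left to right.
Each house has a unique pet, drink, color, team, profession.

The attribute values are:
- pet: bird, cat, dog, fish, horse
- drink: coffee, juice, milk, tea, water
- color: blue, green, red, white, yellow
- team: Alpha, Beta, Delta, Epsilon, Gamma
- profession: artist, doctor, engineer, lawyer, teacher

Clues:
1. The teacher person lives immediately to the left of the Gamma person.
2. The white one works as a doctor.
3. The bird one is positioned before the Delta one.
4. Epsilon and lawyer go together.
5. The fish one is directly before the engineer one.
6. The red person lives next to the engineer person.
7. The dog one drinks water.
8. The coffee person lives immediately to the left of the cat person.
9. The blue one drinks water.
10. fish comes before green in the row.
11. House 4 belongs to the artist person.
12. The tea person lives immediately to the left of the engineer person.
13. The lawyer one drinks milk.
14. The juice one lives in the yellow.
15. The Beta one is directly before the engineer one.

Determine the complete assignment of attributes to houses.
Solution:

House | Pet | Drink | Color | Team | Profession
-----------------------------------------------
  1   | fish | tea | red | Beta | teacher
  2   | dog | water | blue | Gamma | engineer
  3   | bird | coffee | white | Alpha | doctor
  4   | cat | juice | yellow | Delta | artist
  5   | horse | milk | green | Epsilon | lawyer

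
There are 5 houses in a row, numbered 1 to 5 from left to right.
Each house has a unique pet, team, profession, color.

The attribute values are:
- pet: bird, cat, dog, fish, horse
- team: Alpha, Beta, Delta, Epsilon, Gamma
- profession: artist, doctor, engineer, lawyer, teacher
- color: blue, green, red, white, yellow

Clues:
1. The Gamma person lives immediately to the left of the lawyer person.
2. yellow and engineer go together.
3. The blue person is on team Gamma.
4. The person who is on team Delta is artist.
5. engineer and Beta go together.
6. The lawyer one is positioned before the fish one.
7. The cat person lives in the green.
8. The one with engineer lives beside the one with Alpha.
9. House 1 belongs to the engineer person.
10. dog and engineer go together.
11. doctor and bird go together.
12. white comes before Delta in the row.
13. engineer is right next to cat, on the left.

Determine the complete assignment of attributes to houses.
Solution:

House | Pet | Team | Profession | Color
---------------------------------------
  1   | dog | Beta | engineer | yellow
  2   | cat | Alpha | teacher | green
  3   | bird | Gamma | doctor | blue
  4   | horse | Epsilon | lawyer | white
  5   | fish | Delta | artist | red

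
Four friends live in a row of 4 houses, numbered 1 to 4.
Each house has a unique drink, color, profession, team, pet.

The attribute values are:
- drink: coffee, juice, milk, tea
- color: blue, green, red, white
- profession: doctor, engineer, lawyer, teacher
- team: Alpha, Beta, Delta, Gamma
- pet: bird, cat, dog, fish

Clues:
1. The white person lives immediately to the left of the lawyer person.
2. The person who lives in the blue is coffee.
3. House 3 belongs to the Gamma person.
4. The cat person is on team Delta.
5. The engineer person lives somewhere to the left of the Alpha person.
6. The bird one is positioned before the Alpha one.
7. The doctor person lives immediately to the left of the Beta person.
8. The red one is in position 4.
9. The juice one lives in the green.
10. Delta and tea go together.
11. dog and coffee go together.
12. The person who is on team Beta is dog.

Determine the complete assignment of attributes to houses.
Solution:

House | Drink | Color | Profession | Team | Pet
-----------------------------------------------
  1   | tea | white | doctor | Delta | cat
  2   | coffee | blue | lawyer | Beta | dog
  3   | juice | green | engineer | Gamma | bird
  4   | milk | red | teacher | Alpha | fish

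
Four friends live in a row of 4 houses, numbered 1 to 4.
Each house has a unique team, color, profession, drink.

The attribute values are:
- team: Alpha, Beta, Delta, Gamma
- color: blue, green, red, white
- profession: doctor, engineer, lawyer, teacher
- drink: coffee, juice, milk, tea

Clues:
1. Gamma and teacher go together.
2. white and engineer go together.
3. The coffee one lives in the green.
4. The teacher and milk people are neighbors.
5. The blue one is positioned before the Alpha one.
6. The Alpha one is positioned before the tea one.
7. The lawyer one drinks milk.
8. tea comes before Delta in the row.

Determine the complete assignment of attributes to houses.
Solution:

House | Team | Color | Profession | Drink
-----------------------------------------
  1   | Gamma | blue | teacher | juice
  2   | Alpha | red | lawyer | milk
  3   | Beta | white | engineer | tea
  4   | Delta | green | doctor | coffee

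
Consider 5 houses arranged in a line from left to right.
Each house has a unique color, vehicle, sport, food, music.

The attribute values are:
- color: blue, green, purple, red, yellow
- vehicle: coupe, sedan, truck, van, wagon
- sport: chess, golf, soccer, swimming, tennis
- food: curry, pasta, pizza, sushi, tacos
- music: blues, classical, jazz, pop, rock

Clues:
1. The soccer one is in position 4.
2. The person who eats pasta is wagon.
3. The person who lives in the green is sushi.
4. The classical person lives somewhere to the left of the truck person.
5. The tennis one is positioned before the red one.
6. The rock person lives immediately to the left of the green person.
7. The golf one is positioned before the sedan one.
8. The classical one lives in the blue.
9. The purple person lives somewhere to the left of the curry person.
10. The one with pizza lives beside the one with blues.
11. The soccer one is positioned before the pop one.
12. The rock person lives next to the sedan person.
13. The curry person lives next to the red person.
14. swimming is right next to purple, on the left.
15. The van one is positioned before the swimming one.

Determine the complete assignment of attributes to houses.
Solution:

House | Color | Vehicle | Sport | Food | Music
----------------------------------------------
  1   | yellow | van | golf | pizza | rock
  2   | green | sedan | swimming | sushi | blues
  3   | purple | wagon | tennis | pasta | jazz
  4   | blue | coupe | soccer | curry | classical
  5   | red | truck | chess | tacos | pop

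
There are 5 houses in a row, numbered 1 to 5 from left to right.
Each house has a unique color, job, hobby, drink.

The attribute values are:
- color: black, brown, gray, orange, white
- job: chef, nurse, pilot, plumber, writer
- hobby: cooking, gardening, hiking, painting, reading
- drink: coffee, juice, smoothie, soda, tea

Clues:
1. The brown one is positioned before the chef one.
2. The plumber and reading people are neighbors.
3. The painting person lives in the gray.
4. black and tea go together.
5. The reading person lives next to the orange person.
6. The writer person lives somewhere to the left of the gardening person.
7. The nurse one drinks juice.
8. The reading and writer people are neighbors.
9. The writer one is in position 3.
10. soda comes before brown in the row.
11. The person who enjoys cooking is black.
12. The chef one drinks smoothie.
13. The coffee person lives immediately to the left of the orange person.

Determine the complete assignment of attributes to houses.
Solution:

House | Color | Job | Hobby | Drink
-----------------------------------
  1   | black | plumber | cooking | tea
  2   | white | pilot | reading | coffee
  3   | orange | writer | hiking | soda
  4   | brown | nurse | gardening | juice
  5   | gray | chef | painting | smoothie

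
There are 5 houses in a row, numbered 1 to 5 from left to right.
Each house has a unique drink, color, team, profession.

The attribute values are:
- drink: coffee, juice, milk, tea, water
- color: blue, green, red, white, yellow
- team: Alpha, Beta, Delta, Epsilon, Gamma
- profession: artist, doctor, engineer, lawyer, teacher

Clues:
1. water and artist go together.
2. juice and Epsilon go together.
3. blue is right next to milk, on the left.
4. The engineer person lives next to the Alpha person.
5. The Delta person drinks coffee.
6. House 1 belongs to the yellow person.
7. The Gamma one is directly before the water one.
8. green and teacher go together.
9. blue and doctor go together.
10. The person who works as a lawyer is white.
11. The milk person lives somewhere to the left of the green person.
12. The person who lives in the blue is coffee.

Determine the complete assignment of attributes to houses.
Solution:

House | Drink | Color | Team | Profession
-----------------------------------------
  1   | tea | yellow | Gamma | engineer
  2   | water | red | Alpha | artist
  3   | coffee | blue | Delta | doctor
  4   | milk | white | Beta | lawyer
  5   | juice | green | Epsilon | teacher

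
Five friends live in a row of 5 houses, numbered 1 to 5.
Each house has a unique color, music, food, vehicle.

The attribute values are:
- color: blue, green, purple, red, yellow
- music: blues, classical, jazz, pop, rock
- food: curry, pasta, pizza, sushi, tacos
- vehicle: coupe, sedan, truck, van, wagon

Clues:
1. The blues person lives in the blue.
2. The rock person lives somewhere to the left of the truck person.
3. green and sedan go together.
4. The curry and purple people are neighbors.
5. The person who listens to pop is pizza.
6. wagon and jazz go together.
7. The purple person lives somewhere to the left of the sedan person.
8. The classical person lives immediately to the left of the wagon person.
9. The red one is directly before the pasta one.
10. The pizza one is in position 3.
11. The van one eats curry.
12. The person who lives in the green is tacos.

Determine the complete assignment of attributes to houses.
Solution:

House | Color | Music | Food | Vehicle
--------------------------------------
  1   | red | classical | curry | van
  2   | purple | jazz | pasta | wagon
  3   | yellow | pop | pizza | coupe
  4   | green | rock | tacos | sedan
  5   | blue | blues | sushi | truck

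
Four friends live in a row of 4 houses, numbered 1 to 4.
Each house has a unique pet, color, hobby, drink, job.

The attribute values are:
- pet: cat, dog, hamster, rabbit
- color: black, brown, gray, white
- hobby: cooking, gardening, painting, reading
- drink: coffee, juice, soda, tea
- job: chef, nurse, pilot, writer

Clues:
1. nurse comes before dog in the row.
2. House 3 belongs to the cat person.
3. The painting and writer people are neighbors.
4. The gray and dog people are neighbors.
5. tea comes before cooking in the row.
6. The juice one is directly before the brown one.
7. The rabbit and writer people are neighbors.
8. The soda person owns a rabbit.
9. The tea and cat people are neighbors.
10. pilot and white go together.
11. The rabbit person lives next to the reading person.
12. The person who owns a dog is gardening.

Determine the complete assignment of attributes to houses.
Solution:

House | Pet | Color | Hobby | Drink | Job
-----------------------------------------
  1   | rabbit | white | painting | soda | pilot
  2   | hamster | black | reading | tea | writer
  3   | cat | gray | cooking | juice | nurse
  4   | dog | brown | gardening | coffee | chef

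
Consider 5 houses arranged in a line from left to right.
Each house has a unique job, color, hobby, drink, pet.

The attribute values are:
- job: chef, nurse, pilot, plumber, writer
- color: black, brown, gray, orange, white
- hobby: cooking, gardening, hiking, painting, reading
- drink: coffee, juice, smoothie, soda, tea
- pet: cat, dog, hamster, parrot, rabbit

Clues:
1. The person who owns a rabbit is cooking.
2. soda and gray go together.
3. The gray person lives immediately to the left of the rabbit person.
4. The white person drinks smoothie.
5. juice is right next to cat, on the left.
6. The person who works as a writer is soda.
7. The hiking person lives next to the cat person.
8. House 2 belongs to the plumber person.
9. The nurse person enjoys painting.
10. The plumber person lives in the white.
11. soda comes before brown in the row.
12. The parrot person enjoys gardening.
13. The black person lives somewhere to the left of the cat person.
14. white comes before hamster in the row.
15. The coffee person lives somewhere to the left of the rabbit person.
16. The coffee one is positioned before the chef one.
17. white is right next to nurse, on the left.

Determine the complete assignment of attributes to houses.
Solution:

House | Job | Color | Hobby | Drink | Pet
-----------------------------------------
  1   | pilot | black | hiking | juice | dog
  2   | plumber | white | reading | smoothie | cat
  3   | nurse | orange | painting | coffee | hamster
  4   | writer | gray | gardening | soda | parrot
  5   | chef | brown | cooking | tea | rabbit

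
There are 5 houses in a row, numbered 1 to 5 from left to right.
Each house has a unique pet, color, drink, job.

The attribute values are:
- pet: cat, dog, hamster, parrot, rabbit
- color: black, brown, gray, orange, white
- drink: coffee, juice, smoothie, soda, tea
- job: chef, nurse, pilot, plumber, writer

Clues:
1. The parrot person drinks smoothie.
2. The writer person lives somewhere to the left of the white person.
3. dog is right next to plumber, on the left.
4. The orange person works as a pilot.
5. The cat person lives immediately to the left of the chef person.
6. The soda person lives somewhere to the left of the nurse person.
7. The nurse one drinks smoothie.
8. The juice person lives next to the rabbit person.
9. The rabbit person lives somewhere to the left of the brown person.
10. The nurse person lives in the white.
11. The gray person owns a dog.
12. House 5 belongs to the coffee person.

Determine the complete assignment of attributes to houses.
Solution:

House | Pet | Color | Drink | Job
---------------------------------
  1   | dog | gray | juice | writer
  2   | rabbit | black | soda | plumber
  3   | parrot | white | smoothie | nurse
  4   | cat | orange | tea | pilot
  5   | hamster | brown | coffee | chef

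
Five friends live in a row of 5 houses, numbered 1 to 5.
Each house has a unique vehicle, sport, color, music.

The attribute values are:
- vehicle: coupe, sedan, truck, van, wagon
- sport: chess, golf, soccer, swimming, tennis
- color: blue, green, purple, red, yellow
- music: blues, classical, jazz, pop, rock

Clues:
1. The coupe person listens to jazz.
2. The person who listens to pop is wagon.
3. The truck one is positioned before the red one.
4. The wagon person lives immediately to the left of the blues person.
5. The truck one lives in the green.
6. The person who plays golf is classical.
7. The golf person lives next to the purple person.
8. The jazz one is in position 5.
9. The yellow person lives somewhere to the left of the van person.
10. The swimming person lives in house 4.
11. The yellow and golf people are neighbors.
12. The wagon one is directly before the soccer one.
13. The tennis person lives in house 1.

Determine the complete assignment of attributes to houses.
Solution:

House | Vehicle | Sport | Color | Music
---------------------------------------
  1   | wagon | tennis | blue | pop
  2   | sedan | soccer | yellow | blues
  3   | truck | golf | green | classical
  4   | van | swimming | purple | rock
  5   | coupe | chess | red | jazz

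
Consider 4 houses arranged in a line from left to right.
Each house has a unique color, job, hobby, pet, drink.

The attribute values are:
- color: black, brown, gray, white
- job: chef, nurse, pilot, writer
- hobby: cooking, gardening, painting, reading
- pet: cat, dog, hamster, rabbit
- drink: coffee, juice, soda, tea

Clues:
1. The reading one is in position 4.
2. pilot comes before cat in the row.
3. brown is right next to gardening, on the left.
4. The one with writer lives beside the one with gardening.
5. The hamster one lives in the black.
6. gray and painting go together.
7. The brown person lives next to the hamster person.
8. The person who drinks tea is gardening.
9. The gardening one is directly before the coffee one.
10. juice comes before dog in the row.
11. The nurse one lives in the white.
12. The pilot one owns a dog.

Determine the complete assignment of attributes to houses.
Solution:

House | Color | Job | Hobby | Pet | Drink
-----------------------------------------
  1   | brown | writer | cooking | rabbit | juice
  2   | black | chef | gardening | hamster | tea
  3   | gray | pilot | painting | dog | coffee
  4   | white | nurse | reading | cat | soda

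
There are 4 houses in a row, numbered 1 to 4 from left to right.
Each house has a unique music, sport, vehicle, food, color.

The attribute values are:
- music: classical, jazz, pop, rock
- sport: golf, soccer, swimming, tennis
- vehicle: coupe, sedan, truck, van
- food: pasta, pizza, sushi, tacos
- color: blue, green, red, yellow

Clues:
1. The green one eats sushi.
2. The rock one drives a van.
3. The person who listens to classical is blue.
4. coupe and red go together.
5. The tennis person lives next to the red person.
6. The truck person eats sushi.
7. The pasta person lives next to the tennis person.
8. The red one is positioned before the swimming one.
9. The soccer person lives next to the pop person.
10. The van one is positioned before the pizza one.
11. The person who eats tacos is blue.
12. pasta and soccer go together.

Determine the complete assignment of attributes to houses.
Solution:

House | Music | Sport | Vehicle | Food | Color
----------------------------------------------
  1   | rock | soccer | van | pasta | yellow
  2   | pop | tennis | truck | sushi | green
  3   | jazz | golf | coupe | pizza | red
  4   | classical | swimming | sedan | tacos | blue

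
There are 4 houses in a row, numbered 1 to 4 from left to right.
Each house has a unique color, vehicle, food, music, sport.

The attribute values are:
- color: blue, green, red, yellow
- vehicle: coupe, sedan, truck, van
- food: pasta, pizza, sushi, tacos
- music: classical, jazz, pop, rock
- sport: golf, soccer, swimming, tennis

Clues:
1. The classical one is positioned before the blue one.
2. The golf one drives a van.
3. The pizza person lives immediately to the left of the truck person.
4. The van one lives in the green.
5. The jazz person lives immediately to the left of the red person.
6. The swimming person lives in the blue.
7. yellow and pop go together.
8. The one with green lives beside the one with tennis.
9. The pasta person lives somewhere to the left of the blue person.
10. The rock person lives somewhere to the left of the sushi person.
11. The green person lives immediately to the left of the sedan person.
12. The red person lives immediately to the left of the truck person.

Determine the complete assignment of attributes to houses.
Solution:

House | Color | Vehicle | Food | Music | Sport
----------------------------------------------
  1   | green | van | pasta | jazz | golf
  2   | red | sedan | pizza | classical | tennis
  3   | blue | truck | tacos | rock | swimming
  4   | yellow | coupe | sushi | pop | soccer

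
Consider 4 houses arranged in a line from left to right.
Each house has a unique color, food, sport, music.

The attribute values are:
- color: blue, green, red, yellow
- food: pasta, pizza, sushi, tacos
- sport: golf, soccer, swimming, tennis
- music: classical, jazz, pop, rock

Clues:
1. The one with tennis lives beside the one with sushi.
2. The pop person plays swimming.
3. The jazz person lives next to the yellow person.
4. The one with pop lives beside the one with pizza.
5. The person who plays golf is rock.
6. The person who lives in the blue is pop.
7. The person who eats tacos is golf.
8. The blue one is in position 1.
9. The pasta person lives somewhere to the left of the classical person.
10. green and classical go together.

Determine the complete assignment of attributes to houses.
Solution:

House | Color | Food | Sport | Music
------------------------------------
  1   | blue | pasta | swimming | pop
  2   | green | pizza | tennis | classical
  3   | red | sushi | soccer | jazz
  4   | yellow | tacos | golf | rock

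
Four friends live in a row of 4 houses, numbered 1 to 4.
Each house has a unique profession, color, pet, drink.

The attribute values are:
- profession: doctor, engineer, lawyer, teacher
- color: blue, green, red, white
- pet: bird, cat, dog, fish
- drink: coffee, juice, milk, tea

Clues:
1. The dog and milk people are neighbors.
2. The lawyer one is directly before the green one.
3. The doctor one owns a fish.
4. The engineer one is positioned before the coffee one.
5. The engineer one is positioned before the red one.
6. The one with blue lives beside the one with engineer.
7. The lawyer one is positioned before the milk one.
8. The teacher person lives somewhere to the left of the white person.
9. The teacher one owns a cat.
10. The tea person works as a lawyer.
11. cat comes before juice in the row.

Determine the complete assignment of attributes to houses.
Solution:

House | Profession | Color | Pet | Drink
----------------------------------------
  1   | lawyer | blue | dog | tea
  2   | engineer | green | bird | milk
  3   | teacher | red | cat | coffee
  4   | doctor | white | fish | juice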